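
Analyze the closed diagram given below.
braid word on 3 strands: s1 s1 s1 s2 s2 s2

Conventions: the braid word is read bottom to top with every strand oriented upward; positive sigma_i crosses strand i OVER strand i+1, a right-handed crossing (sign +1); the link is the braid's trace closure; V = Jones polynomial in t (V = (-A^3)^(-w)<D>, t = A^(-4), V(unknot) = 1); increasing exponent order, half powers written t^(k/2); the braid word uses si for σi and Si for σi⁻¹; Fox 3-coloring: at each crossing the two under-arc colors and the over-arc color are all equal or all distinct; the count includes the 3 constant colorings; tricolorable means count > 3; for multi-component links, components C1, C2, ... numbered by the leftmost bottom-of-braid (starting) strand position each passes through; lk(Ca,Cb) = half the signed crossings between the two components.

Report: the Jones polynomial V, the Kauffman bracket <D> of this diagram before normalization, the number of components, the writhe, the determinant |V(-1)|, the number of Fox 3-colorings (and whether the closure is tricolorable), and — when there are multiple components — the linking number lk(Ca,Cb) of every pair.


Jones polynomial: V(t) = t^2 + 2t^4 - 2t^5 + t^6 - 2t^7 + t^8
<D> = A^-14 - 2A^-10 + A^-6 - 2A^-2 + 2A^2 + A^10; writhe +6
components 1, writhe +6 (6 crossings)
3-colorings: 27 of 3^6, det 9 — tricolorable
note: w = +6 (over 6 crossings) is diagram-only; (-A^3)^(-6) removes it from V


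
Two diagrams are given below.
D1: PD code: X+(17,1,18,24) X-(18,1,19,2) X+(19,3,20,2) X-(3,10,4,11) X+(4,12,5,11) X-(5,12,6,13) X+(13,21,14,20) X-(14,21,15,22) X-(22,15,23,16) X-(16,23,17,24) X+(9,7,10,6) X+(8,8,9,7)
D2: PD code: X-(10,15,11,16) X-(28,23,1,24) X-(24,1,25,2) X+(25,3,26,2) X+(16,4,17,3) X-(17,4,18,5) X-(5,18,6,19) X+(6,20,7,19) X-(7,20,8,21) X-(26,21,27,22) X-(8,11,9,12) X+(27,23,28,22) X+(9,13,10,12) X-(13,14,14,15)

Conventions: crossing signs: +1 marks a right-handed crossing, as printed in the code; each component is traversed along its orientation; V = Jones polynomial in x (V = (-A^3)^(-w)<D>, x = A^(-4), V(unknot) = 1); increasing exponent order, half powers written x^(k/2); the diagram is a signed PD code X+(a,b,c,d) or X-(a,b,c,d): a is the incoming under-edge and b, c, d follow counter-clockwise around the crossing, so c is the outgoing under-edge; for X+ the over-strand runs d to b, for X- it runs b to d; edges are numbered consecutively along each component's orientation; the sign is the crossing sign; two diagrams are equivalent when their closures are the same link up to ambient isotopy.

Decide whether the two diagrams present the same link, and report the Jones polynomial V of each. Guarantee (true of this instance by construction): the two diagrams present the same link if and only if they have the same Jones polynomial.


same link: yes
V(D1) = 1  [12 crossings, <D> = 1, w = 0]
V(D2) = 1  (w -4, c 14, <D> = A^-12)
note: all 2 diagrams share one V(x), hence one class


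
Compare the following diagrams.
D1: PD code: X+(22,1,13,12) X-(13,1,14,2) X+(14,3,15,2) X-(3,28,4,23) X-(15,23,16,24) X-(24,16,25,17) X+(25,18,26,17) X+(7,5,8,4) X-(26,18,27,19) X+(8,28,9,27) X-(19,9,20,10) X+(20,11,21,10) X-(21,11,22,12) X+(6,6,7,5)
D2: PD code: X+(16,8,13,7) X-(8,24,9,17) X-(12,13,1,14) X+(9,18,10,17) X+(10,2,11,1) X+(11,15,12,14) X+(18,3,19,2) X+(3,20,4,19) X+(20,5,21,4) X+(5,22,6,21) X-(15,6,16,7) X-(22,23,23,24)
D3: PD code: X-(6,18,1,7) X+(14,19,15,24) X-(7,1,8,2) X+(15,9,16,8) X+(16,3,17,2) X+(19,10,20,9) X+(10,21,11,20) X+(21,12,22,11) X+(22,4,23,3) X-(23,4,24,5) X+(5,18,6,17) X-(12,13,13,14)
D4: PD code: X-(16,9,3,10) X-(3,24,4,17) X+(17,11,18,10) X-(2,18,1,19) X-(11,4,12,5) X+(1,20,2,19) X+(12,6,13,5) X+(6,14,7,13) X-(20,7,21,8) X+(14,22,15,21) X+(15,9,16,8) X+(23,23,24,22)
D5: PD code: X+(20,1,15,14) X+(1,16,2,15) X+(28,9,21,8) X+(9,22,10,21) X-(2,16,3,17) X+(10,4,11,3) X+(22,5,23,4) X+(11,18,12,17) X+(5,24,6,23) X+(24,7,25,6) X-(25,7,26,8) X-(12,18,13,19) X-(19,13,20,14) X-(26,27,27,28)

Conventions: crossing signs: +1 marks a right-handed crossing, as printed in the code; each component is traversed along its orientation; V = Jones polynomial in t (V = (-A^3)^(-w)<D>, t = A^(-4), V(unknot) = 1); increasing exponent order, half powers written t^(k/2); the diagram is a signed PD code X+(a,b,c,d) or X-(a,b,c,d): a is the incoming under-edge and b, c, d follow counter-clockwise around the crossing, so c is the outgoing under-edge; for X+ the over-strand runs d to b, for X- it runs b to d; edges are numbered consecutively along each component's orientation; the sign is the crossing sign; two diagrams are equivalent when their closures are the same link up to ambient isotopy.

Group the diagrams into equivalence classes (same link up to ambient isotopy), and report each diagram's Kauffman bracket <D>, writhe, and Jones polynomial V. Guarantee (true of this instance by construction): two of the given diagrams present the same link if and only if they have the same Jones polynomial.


equivalence classes: {D1} | {D2, D3, D5} | {D4}
D1 (bracket 1 + A^4 + A^8 + A^12; 14 crossings at w = 0): V = t^-3 + t^-2 + t^-1 + 1
V(D2) = t + t^2 + t^3 + t^6  (w +4, c 12, <D> = A^-12 + 1 + A^4 + A^8)
D3 (bracket A^-12 + 1 + A^4 + A^8; 12 crossings at w = +4): V = t + t^2 + t^3 + t^6
D4 (bracket A^2 + 2A^6 + A^10; 12 crossings at w = +2): V = t^-1 + 2 + t
V(D5) = t + t^2 + t^3 + t^6  [14 crossings, <D> = A^-12 + 1 + A^4 + A^8, w = +4]
observation: 3 values of V(t) split the 5 diagrams


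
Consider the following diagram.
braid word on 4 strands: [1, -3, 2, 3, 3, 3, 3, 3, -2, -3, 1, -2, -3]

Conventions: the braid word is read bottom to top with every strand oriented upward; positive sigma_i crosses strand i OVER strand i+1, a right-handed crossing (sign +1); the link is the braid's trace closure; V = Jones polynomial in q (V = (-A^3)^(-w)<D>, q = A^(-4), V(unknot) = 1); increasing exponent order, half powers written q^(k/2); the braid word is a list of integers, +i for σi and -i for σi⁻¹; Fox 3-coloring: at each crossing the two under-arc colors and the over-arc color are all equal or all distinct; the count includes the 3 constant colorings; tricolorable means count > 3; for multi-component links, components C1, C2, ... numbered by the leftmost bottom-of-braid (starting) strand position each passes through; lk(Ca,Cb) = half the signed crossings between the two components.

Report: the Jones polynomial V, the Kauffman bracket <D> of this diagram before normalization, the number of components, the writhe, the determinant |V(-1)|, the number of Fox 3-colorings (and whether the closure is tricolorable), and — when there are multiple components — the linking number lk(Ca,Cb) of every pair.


V = -q^-2 + 2q^-1 - 3 + 5q - 6q^2 + 7q^3 - 5q^4 + 5q^5 - 3q^6 + q^7 - q^8
<D> = A^-23 - A^-19 + 3A^-15 - 5A^-11 + 5A^-7 - 7A^-3 + 6A - 5A^5 + 3A^9 - 2A^13 + A^17 (w = +3)
1 component over 13 crossings, w = +3
9 Fox colorings among 3^13, |V(-1)| = 39: tricolorable
why: |V(-1)| = 39: so tricolorable, since 3 divides 39


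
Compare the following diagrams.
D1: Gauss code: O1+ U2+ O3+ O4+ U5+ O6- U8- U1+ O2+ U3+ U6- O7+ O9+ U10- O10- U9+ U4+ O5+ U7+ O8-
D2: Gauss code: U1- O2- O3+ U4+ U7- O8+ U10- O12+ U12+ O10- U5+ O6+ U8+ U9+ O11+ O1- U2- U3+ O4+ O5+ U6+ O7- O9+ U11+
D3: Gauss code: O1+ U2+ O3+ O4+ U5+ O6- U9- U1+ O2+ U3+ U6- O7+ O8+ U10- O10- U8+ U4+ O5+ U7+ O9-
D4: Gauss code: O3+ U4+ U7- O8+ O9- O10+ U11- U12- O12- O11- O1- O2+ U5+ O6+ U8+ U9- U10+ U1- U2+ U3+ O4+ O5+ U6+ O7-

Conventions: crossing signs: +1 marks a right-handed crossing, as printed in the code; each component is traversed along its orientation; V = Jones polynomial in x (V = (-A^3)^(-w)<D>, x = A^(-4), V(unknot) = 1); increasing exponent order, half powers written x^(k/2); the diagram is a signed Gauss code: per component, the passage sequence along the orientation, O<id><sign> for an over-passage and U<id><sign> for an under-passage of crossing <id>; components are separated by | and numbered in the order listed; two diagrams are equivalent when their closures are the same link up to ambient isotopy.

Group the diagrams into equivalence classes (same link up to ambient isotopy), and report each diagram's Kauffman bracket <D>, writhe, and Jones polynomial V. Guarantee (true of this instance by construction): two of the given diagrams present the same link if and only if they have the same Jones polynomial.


grouping into links: {D1, D2, D3, D4}
V(D1) = x - x^2 + 2x^3 - x^4 + x^5 - x^6  (w +4, c 10, <D> = -A^-12 + A^-8 - A^-4 + 2 - A^4 + A^8)
D2 (bracket -A^-12 + A^-8 - A^-4 + 2 - A^4 + A^8; 12 crossings at w = +4): V = x - x^2 + 2x^3 - x^4 + x^5 - x^6
V(D3) = x - x^2 + 2x^3 - x^4 + x^5 - x^6  (w +4, c 10, <D> = -A^-12 + A^-8 - A^-4 + 2 - A^4 + A^8)
D4 (bracket -A^-18 + A^-14 - A^-10 + 2A^-6 - A^-2 + A^2; 12 crossings at w = +2): V = x - x^2 + 2x^3 - x^4 + x^5 - x^6
key observation: one V(x) for all 4 diagrams — one class (guaranteed)


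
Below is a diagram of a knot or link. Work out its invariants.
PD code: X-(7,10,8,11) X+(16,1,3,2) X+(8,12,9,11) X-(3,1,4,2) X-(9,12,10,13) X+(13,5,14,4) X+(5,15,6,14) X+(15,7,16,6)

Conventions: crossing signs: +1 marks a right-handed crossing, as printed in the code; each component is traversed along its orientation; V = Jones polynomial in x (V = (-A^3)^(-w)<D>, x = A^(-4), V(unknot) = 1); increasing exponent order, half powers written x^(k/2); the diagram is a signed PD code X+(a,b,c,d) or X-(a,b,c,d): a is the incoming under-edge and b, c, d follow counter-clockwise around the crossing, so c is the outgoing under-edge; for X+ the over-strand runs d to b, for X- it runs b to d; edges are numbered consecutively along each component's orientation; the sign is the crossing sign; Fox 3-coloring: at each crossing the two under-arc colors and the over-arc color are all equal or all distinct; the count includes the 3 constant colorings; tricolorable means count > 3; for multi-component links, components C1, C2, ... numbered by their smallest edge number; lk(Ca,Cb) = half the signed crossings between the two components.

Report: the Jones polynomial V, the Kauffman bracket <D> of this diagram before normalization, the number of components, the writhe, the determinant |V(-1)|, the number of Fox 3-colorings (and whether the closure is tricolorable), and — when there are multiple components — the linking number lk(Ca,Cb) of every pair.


Jones polynomial: V(x) = -x^(1/2) - x^(3/2) - x^(5/2) + x^(9/2)
<D> = A^-12 - A^-4 - 1 - A^4; writhe +2
components 2, writhe +2 (8 crossings)
linking number lk(C1,C2) = 0
3-colorings: 27 of 3^9, det 0 — tricolorable
note: all 2 components of this link are unlinked algebraically


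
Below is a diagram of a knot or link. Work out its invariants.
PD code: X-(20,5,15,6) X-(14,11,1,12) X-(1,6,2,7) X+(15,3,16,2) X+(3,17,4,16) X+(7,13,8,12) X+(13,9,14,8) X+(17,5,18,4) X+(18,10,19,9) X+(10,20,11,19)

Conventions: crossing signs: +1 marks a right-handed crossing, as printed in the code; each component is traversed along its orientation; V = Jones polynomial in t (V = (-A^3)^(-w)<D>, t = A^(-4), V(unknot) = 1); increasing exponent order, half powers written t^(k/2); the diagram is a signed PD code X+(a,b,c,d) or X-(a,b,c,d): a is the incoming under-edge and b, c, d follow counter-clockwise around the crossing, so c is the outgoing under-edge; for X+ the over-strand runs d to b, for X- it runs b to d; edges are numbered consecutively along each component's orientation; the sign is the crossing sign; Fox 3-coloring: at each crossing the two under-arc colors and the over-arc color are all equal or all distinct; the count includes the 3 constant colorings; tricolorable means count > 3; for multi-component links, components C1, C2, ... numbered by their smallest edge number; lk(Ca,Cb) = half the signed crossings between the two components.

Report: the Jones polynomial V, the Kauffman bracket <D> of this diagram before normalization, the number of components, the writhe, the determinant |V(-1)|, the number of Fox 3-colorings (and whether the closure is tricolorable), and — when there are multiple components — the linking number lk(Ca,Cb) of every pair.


V(t) = -t^(3/2) + t^(5/2) - 3t^(7/2) + 2t^(9/2) - 2t^(11/2) + 2t^(13/2) - t^(15/2)
bracket: -A^-18 + 2A^-14 - 2A^-10 + 2A^-6 - 3A^-2 + A^2 - A^6, w = +4
2 components, writhe +4, over 10 crossings
lk(C1,C2) = +2
det 12, colorings 9 of 3^10 — tricolorable
observation: span 6 respects span(V) <= c + mu - 1 = 11 for this 2-component diagram


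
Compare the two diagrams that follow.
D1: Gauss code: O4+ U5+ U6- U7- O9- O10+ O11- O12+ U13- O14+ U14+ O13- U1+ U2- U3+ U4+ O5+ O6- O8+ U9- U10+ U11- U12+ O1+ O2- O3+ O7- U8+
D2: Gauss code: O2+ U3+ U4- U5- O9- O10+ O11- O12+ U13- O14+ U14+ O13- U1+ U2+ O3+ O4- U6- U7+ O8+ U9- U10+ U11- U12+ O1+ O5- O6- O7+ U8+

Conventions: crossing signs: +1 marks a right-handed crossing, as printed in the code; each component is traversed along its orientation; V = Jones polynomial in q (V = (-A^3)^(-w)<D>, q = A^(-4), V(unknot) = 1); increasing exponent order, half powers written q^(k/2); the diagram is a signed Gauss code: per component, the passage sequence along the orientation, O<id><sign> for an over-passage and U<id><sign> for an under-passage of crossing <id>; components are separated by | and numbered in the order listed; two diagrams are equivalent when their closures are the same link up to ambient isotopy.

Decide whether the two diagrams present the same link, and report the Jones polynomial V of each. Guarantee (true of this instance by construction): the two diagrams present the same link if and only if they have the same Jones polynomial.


equivalent: yes
D1 (bracket A^6; 14 crossings at w = +2): V = 1
V(D2) = 1  (w +2, c 14, <D> = A^6)
key observation: one V(q) for all 2 diagrams — one class (guaranteed)


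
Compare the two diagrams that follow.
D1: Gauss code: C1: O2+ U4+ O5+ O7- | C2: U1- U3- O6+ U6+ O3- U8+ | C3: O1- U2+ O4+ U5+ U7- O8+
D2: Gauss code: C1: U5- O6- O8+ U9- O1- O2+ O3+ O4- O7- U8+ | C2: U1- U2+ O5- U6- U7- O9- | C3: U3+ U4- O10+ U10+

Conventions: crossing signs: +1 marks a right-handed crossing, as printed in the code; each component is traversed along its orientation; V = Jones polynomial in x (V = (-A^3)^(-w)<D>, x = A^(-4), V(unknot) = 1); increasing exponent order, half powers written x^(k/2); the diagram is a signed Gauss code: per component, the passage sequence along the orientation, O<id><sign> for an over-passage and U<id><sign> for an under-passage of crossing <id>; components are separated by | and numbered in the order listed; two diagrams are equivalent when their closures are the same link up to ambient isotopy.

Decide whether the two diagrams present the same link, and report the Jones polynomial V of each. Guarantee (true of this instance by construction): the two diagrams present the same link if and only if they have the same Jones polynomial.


equivalent: no
D1 (bracket A^-6 + A^-2 + A^2 + A^6; 8 crossings at w = +2): V = 1 + x + x^2 + x^3
V(D2) = x^-5 + x^-4 + x^-3 + 1  (w -2, c 10, <D> = A^-6 + A^6 + A^10 + A^14)
key observation: 2 values of V(x) split the 2 diagrams


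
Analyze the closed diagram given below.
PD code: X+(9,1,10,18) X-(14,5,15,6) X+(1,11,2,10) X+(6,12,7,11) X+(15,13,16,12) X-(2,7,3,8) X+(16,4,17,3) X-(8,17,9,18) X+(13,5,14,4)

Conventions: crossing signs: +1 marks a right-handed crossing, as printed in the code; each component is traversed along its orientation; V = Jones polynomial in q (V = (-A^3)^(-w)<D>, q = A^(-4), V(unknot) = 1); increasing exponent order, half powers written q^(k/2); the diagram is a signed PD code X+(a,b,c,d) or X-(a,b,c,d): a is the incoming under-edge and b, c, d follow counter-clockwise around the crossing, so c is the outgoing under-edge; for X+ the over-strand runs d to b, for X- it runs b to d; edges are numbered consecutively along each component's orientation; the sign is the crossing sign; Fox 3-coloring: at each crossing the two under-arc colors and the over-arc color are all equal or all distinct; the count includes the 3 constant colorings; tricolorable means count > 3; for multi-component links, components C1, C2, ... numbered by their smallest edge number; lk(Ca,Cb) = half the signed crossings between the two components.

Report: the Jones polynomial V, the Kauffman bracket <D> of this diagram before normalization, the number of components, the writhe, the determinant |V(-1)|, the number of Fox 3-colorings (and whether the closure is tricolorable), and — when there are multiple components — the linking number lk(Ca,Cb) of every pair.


V(q) = 1
bracket: -A^9, w = +3
1 component, writhe +3, over 9 crossings
det 1, colorings 3 of 3^9 — not tricolorable
observation: |V(-1)| = 1: so not tricolorable, since 3 does not divide 1


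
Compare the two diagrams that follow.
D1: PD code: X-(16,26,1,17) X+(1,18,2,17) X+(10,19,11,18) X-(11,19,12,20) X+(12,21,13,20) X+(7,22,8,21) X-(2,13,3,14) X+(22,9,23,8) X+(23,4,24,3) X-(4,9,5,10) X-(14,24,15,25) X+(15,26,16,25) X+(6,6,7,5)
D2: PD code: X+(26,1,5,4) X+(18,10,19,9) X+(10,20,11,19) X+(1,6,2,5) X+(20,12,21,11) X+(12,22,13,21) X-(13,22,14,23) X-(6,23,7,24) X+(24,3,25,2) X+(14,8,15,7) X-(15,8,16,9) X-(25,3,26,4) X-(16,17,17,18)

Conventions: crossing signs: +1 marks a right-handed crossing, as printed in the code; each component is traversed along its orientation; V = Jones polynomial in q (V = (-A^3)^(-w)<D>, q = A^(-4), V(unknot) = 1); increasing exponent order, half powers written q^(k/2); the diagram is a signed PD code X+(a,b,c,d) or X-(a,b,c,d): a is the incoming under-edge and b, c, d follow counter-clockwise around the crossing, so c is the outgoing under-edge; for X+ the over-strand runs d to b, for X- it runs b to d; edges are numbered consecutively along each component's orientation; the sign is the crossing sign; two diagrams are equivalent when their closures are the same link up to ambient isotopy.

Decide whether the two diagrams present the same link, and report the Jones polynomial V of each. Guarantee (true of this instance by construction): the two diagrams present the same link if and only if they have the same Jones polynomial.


equivalent: no
D1 (bracket A^-9 + A^-1 - A^3 + A^7; 13 crossings at w = +3): V = -q^(1/2) + q^(3/2) - q^(5/2) - q^(9/2)
D2 (bracket -A^-17 + A^-13 - A^-9 + 2A^-5 + A^3; 13 crossings at w = +3): V = -q^(3/2) - 2q^(7/2) + q^(9/2) - q^(11/2) + q^(13/2)
key observation: 2 classes among 2 diagrams; unequal V(q) rules out equality


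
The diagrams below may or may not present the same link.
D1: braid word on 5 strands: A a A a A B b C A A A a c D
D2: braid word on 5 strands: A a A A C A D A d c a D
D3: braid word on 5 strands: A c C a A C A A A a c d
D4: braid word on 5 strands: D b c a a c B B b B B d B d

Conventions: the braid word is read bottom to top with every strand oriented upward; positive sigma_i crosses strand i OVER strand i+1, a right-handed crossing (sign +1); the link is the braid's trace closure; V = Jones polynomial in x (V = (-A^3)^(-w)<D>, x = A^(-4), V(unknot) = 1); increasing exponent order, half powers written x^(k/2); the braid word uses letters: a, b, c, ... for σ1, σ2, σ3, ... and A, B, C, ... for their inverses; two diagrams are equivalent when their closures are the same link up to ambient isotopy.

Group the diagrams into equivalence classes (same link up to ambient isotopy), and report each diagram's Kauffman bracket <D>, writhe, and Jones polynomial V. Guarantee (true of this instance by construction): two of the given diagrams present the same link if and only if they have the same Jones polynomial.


grouping into links: {D1, D2, D3} | {D4}
V(D1) = -x^-5 - x^-4 + x^-3 + 2x^-2 + 2x^-1 + 1  (w -4, c 14, <D> = A^-12 + 2A^-8 + 2A^-4 + 1 - A^4 - A^8)
D2 (bracket A^-12 + 2A^-8 + 2A^-4 + 1 - A^4 - A^8; 12 crossings at w = -4): V = -x^-5 - x^-4 + x^-3 + 2x^-2 + 2x^-1 + 1
V(D3) = -x^-5 - x^-4 + x^-3 + 2x^-2 + 2x^-1 + 1  [12 crossings, <D> = A^-6 + 2A^-2 + 2A^2 + A^6 - A^10 - A^14, w = -2]
V(D4) = -x^-3 + x^-2 - 2x^-1 + 3 - x + 3x^2 + x^4  [14 crossings, <D> = A^-10 + 3A^-2 - A^2 + 3A^6 - 2A^10 + A^14 - A^18, w = +2]
why: comparing 4 Jones polynomials yields 2 groups


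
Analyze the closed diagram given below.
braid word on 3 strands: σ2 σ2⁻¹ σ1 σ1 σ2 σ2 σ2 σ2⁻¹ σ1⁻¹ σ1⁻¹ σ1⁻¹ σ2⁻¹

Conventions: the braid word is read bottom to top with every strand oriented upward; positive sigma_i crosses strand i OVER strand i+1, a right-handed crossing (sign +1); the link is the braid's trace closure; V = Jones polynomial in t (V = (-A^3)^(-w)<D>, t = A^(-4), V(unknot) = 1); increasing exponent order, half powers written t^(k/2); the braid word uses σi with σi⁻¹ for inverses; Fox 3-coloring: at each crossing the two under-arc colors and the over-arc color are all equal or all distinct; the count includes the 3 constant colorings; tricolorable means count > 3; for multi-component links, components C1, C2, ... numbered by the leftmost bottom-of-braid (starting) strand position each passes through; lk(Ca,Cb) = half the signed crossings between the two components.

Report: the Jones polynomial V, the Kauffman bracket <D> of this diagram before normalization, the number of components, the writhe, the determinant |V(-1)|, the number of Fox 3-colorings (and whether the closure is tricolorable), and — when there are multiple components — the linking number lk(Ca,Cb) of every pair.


Jones polynomial: V(t) = -t^-3 + 2t^-2 - 2t^-1 + 3 - 2t + 2t^2 - t^3
<D> = -A^-12 + 2A^-8 - 2A^-4 + 3 - 2A^4 + 2A^8 - A^12; writhe 0
components 1, writhe 0 (12 crossings)
3-colorings: 3 of 3^12, det 13 — not tricolorable
note: inverse pairs cancel, leaving σ1 σ1 σ2 σ2 σ1⁻¹ σ1⁻¹ σ1⁻¹ σ2⁻¹


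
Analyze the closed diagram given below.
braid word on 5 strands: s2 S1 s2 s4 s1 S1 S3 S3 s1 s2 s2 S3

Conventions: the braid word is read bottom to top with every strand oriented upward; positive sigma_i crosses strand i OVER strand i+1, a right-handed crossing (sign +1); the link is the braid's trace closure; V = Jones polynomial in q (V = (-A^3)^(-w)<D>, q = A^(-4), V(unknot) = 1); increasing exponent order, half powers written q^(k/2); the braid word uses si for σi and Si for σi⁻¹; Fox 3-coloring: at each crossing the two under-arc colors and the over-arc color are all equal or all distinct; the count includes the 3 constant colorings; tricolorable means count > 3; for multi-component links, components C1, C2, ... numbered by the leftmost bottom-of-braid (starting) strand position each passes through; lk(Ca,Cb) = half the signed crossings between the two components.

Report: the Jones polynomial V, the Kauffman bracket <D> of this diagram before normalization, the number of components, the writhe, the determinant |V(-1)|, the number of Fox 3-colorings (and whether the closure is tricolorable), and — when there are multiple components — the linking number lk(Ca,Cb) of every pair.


Jones polynomial: V(q) = -q^-3 + 2q^-2 - 2q^-1 + 3 - 2q + 2q^2 - q^3
<D> = -A^-6 + 2A^-2 - 2A^2 + 3A^6 - 2A^10 + 2A^14 - A^18; writhe +2
components 1, writhe +2 (12 crossings)
3-colorings: 3 of 3^12, det 13 — not tricolorable
note: w = +2 shifts under R1 moves; the (-A^3)^(-2) factor cancels that in V


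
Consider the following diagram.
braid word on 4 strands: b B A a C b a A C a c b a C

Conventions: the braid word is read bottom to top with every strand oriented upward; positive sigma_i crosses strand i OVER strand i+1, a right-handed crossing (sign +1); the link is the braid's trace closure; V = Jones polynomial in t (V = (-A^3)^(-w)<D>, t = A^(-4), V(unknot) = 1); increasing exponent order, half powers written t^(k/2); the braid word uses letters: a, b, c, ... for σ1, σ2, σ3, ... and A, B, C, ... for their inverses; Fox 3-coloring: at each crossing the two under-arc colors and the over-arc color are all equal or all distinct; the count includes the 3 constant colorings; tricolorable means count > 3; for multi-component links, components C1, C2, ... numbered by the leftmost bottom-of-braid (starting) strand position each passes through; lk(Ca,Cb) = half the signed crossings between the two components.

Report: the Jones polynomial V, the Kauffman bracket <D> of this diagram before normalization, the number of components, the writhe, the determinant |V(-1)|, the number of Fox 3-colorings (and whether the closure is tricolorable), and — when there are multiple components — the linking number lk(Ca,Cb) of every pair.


Jones polynomial: V(t) = -t^(-3/2) - 2t^(1/2) + t^(3/2) - t^(5/2) + t^(7/2)
<D> = A^-8 - A^-4 + 1 - 2A^4 - A^12; writhe +2
components 2, writhe +2 (14 crossings)
linking number lk(C1,C2) = -1
3-colorings: 9 of 3^14, det 6 — tricolorable
note: w = +2 shifts under R1 moves; the (-A^3)^(-2) factor cancels that in V


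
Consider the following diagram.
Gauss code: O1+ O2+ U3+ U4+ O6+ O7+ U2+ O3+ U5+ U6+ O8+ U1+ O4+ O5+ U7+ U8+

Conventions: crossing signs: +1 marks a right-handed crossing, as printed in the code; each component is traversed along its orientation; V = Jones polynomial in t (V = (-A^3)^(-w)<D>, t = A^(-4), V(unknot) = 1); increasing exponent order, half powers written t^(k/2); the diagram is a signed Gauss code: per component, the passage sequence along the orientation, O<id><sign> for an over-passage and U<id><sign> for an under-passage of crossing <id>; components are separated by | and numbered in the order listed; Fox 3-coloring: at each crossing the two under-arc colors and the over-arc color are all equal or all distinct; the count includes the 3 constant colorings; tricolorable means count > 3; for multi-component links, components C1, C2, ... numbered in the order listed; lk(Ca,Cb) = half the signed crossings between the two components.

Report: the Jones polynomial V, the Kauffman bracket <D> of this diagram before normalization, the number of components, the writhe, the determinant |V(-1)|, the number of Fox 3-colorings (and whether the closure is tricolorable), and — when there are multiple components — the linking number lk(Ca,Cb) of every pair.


V = t^3 + t^5 - t^8
<D> = -A^-8 + A^4 + A^12 (w = +8)
1 component over 8 crossings, w = +8
9 Fox colorings among 3^8, |V(-1)| = 3: tricolorable
why: det 3 = |V(-1)|; divisible by 3, so tricolorable


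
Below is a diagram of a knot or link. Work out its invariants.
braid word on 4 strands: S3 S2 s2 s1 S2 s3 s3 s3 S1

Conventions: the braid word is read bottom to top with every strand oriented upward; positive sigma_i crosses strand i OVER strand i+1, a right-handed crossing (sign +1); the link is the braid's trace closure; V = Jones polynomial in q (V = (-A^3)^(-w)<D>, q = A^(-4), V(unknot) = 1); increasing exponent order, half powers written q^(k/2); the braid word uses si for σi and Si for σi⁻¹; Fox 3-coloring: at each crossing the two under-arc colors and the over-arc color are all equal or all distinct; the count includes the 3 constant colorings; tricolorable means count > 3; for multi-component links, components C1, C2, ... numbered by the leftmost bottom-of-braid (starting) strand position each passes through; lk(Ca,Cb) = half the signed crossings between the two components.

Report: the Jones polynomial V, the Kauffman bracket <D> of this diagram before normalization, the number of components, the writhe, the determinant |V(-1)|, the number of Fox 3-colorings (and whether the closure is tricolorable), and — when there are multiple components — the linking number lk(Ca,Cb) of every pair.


V = 1 + q + q^2 + q^3
<D> = -A^-9 - A^-5 - A^-1 - A^3 (w = +1)
3 components over 9 crossings, w = +1
lk(C1,C2): 0
lk(C1,C3) = +1
linking number lk(C2,C3) = 0
9 Fox colorings among 3^9, |V(-1)| = 0: tricolorable
why: w = +1 (over 9 crossings) is diagram-only; (-A^3)^(-1) removes it from V


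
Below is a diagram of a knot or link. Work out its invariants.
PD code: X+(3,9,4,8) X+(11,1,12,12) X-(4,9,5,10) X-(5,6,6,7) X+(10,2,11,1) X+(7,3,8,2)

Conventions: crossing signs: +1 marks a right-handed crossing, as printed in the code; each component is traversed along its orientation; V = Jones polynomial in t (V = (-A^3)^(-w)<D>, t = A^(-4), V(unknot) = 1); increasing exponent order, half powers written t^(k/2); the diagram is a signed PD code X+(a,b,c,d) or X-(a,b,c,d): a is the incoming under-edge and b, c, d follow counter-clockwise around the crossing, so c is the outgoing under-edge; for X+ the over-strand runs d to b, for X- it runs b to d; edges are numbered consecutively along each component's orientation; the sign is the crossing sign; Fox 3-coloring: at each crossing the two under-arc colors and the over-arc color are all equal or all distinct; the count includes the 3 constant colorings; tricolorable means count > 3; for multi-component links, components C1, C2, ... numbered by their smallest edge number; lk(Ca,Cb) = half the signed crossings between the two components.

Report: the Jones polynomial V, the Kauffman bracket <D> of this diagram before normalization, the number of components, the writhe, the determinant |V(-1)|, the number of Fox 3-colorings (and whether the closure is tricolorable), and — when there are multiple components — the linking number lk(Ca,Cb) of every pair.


V = 1
<D> = A^6 (w = +2)
1 component over 6 crossings, w = +2
3 Fox colorings among 3^6, |V(-1)| = 1: not tricolorable
why: w = +2 (over 6 crossings) is diagram-only; (-A^3)^(-2) removes it from V


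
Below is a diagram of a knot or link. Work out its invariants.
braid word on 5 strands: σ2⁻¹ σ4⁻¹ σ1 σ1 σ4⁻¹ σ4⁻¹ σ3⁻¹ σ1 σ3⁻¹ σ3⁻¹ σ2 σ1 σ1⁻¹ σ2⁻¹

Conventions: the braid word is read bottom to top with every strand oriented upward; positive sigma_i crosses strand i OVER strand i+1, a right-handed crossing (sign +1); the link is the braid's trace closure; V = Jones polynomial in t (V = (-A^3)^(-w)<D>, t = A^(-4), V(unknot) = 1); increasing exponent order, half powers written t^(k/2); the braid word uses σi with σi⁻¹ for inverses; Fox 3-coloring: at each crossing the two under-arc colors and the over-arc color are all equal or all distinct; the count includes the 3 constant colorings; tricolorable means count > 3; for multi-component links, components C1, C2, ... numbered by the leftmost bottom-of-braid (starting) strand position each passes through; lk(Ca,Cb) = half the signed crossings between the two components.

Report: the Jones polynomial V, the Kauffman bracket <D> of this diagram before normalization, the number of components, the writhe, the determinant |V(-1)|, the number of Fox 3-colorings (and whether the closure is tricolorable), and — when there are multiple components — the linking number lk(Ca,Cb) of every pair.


Jones polynomial: V(t) = t^-7 - 2t^-6 + 2t^-5 - 5t^-4 + 5t^-3 - 3t^-2 + 5t^-1 - 2 + t - t^2
<D> = -A^-20 + A^-16 - 2A^-12 + 5A^-8 - 3A^-4 + 5 - 5A^4 + 2A^8 - 2A^12 + A^16; writhe -4
components 1, writhe -4 (14 crossings)
3-colorings: 81 of 3^14, det 27 — tricolorable
note: det 27 = |V(-1)|; divisible by 3, so tricolorable


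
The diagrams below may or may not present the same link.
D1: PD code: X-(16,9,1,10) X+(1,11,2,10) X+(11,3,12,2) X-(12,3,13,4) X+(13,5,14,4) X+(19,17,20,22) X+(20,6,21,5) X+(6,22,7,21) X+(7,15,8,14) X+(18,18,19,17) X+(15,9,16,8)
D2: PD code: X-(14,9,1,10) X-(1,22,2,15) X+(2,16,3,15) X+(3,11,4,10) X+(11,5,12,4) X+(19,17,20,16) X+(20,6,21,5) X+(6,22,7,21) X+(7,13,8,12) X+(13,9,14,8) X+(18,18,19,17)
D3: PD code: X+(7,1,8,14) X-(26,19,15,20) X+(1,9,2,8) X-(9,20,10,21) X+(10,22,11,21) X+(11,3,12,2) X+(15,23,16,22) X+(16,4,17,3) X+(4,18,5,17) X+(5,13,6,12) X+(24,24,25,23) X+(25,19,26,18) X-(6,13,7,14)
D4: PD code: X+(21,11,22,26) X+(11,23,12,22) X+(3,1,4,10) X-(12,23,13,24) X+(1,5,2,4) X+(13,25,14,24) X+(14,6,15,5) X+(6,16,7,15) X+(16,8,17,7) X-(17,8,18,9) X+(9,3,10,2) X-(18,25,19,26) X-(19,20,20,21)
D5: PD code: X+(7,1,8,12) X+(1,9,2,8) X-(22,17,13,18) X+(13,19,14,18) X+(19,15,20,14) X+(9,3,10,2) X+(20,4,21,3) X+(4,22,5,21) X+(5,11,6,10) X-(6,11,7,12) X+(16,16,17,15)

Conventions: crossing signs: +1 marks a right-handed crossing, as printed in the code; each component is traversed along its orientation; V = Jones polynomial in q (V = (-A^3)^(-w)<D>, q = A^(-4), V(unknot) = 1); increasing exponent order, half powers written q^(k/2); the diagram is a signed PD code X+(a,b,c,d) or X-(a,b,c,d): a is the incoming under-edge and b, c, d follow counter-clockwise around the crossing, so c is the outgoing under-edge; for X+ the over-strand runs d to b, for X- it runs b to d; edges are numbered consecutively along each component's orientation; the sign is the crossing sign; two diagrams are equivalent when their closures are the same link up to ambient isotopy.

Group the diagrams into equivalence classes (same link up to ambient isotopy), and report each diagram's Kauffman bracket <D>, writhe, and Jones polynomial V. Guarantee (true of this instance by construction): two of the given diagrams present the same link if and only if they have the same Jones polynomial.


equivalence classes: {D1, D2, D3, D4, D5}
D1 (bracket -A^-5 + A^-1 - A^3 + 2A^7 + A^15; 11 crossings at w = +7): V = -q^(3/2) - 2q^(7/2) + q^(9/2) - q^(11/2) + q^(13/2)
D2 (bracket -A^-5 + A^-1 - A^3 + 2A^7 + A^15; 11 crossings at w = +7): V = -q^(3/2) - 2q^(7/2) + q^(9/2) - q^(11/2) + q^(13/2)
D3 (bracket -A^-5 + A^-1 - A^3 + 2A^7 + A^15; 13 crossings at w = +7): V = -q^(3/2) - 2q^(7/2) + q^(9/2) - q^(11/2) + q^(13/2)
V(D4) = -q^(3/2) - 2q^(7/2) + q^(9/2) - q^(11/2) + q^(13/2)  (w +5, c 13, <D> = -A^-11 + A^-7 - A^-3 + 2A + A^9)
V(D5) = -q^(3/2) - 2q^(7/2) + q^(9/2) - q^(11/2) + q^(13/2)  [11 crossings, <D> = -A^-5 + A^-1 - A^3 + 2A^7 + A^15, w = +7]
observation: one V(q) for all 5 diagrams — one class (guaranteed)


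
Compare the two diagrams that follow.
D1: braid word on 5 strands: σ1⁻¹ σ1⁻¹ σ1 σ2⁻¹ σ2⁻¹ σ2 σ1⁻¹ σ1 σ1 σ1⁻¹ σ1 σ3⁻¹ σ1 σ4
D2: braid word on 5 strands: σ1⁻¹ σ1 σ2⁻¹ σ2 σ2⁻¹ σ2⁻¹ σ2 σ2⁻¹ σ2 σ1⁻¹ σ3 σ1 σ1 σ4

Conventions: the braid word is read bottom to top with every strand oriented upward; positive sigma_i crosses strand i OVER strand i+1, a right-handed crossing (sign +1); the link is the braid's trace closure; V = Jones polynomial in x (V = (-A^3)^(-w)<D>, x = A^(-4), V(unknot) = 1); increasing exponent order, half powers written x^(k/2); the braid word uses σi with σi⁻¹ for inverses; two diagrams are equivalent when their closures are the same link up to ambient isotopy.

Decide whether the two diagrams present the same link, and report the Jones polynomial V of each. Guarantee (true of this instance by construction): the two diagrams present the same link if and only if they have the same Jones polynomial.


equivalent: yes
V(D1) = 1  (w 0, c 14, <D> = 1)
V(D2) = 1  (w +2, c 14, <D> = A^6)
why: all 2 diagrams share one V(x), hence one class


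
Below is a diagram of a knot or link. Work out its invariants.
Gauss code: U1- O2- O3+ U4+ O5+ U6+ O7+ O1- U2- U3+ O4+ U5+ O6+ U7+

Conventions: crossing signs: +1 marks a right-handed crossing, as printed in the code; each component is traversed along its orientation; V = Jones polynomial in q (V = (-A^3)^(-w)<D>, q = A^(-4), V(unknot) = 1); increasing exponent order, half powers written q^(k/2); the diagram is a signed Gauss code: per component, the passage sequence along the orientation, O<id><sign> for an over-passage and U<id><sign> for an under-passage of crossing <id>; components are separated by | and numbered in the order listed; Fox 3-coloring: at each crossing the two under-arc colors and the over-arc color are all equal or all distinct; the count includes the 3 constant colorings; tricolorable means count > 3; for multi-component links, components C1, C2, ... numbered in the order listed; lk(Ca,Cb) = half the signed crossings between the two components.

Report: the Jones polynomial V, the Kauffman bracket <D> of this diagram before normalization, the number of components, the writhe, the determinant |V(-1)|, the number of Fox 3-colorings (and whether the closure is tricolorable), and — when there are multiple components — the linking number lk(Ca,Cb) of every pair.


V = q + q^3 - q^4
<D> = A^-7 - A^-3 - A^5 (w = +3)
1 component over 7 crossings, w = +3
9 Fox colorings among 3^7, |V(-1)| = 3: tricolorable
why: the span of V is 3, forcing >= 3 crossings in any diagram


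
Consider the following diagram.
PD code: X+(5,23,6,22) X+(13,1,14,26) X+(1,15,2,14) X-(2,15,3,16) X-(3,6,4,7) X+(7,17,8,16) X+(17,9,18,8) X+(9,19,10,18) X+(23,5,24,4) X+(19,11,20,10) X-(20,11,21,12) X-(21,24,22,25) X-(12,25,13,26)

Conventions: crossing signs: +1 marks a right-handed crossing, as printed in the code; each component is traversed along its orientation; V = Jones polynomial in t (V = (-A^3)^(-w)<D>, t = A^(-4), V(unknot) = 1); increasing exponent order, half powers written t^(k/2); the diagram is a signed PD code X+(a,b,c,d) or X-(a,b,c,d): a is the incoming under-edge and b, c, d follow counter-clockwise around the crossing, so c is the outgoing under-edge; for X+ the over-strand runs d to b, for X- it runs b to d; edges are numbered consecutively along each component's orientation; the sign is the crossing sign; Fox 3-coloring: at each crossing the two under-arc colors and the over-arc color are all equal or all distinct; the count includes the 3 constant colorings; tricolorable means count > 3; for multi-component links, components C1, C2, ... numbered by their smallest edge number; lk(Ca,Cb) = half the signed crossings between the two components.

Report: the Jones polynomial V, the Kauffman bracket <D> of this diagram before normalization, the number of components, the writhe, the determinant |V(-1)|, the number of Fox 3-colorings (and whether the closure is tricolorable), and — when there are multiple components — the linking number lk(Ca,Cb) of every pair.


Jones polynomial: V(t) = t^-1 - 1 + 2t - 3t^2 + 3t^3 - 2t^4 + 2t^5 - t^6
<D> = A^-15 - 2A^-11 + 2A^-7 - 3A^-3 + 3A - 2A^5 + A^9 - A^13; writhe +3
components 1, writhe +3 (13 crossings)
3-colorings: 9 of 3^13, det 15 — tricolorable
note: w = +3 shifts under R1 moves; the (-A^3)^(-3) factor cancels that in V


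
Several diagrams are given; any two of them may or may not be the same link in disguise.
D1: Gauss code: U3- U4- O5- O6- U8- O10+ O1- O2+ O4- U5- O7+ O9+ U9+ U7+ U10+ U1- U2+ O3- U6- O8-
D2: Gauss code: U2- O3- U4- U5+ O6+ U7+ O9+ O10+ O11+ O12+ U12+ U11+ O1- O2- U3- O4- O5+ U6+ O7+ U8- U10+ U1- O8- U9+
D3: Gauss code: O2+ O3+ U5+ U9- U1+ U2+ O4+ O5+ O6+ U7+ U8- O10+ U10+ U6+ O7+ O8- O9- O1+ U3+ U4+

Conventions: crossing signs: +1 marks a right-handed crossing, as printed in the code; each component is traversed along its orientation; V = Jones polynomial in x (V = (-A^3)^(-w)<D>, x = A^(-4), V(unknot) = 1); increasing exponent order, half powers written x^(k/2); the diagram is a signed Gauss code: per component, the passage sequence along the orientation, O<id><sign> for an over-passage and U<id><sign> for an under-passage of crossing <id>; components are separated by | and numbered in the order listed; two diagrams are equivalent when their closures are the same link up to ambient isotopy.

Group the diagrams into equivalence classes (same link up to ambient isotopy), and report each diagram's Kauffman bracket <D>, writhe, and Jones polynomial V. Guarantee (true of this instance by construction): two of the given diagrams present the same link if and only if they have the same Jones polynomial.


classes: {D1} | {D2} | {D3}
V(D1) = -x^-6 + x^-5 - x^-4 + 2x^-3 - x^-2 + x^-1  [10 crossings, <D> = A^-2 - A^2 + 2A^6 - A^10 + A^14 - A^18, w = -2]
D2 (bracket A^6; 12 crossings at w = +2): V = 1
D3 (bracket -A^2 + A^6 + A^14; 10 crossings at w = +6): V = x + x^3 - x^4
note: comparing 3 Jones polynomials yields 3 groups


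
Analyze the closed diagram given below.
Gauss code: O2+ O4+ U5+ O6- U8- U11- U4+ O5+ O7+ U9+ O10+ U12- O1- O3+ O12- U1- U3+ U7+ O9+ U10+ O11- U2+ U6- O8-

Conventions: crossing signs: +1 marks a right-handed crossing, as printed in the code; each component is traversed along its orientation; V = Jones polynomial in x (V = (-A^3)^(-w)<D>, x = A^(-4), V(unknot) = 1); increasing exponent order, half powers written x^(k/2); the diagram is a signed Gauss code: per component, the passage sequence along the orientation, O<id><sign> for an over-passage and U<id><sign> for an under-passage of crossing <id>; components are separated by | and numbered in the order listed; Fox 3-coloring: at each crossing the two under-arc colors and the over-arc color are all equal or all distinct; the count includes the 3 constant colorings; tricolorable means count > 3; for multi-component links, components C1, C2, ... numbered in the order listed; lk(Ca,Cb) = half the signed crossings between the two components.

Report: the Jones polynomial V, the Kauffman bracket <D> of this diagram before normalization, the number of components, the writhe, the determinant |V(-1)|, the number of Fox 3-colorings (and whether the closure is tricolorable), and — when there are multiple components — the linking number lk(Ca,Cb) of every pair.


V(x) = x^-1 - 1 + 2x - 3x^2 + 3x^3 - 2x^4 + 2x^5 - x^6
bracket: -A^-18 + 2A^-14 - 2A^-10 + 3A^-6 - 3A^-2 + 2A^2 - A^6 + A^10, w = +2
1 component, writhe +2, over 12 crossings
det 15, colorings 9 of 3^12 — tricolorable
observation: w = +2 (over 12 crossings) is diagram-only; (-A^3)^(-2) removes it from V
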